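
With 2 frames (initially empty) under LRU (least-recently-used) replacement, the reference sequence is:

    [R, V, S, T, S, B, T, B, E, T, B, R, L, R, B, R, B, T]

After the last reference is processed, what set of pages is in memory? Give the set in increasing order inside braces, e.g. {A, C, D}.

{B, T}

R -> fault, frames [R]
V -> fault, frames [R, V]
S -> fault, evict R, frames [V, S]
T -> fault, evict V, frames [S, T]
S -> hit
B -> fault, evict T, frames [S, B]
T -> fault, evict S, frames [B, T]
B -> hit
E -> fault, evict T, frames [B, E]
T -> fault, evict B, frames [E, T]
B -> fault, evict E, frames [T, B]
R -> fault, evict T, frames [B, R]
L -> fault, evict B, frames [R, L]
R -> hit
B -> fault, evict L, frames [R, B]
R -> hit
B -> hit
T -> fault, evict R, frames [B, T]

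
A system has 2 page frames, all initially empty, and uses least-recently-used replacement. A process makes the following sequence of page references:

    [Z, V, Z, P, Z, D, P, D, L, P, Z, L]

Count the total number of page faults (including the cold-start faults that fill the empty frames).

9

Z: miss, frames {Z}
V: miss, frames {Z,V}
Z: hit
P: miss, evict V, frames {Z,P}
Z: hit
D: miss, evict P, frames {Z,D}
P: miss, evict Z, frames {D,P}
D: hit
L: miss, evict P, frames {D,L}
P: miss, evict D, frames {L,P}
Z: miss, evict L, frames {P,Z}
L: miss, evict P, frames {Z,L}
Page faults: 9.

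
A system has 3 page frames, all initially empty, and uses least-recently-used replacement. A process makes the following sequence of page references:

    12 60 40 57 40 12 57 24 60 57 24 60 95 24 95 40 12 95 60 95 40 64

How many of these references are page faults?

13

12 → fault, frames {12}
60 → fault, frames {12,60}
40 → fault, frames {12,60,40}
57 → fault, evict 12, frames {60,40,57}
40 → hit
12 → fault, evict 60, frames {57,40,12}
57 → hit
24 → fault, evict 40, frames {12,57,24}
60 → fault, evict 12, frames {57,24,60}
57 → hit
24 → hit
60 → hit
95 → fault, evict 57, frames {24,60,95}
24 → hit
95 → hit
40 → fault, evict 60, frames {24,95,40}
12 → fault, evict 24, frames {95,40,12}
95 → hit
60 → fault, evict 40, frames {12,95,60}
95 → hit
40 → fault, evict 12, frames {60,95,40}
64 → fault, evict 60, frames {95,40,64}
Page faults: 13.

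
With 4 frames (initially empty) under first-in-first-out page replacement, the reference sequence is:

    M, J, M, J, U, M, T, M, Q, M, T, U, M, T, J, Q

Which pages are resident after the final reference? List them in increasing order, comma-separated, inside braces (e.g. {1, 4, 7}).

M: miss, frames {M}
J: miss, frames {M,J}
M: hit
J: hit
U: miss, frames {M,J,U}
M: hit
T: miss, frames {M,J,U,T}
M: hit
Q: miss, evict M, frames {J,U,T,Q}
M: miss, evict J, frames {U,T,Q,M}
T: hit
U: hit
M: hit
T: hit
J: miss, evict U, frames {T,Q,M,J}
Q: hit

{J, M, Q, T}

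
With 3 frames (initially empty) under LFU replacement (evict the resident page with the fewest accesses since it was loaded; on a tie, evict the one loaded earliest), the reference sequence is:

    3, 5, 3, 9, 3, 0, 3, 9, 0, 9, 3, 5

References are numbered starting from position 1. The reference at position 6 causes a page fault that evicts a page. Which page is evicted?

pos 1: 3 -> fault, frames (3)
pos 2: 5 -> fault, frames (3 5)
pos 3: 3 -> hit
pos 4: 9 -> fault, frames (3 5 9)
pos 5: 3 -> hit
pos 6: 0 -> fault, evict 5, frames (3 9 0)
At position 6, page 5 is evicted.

5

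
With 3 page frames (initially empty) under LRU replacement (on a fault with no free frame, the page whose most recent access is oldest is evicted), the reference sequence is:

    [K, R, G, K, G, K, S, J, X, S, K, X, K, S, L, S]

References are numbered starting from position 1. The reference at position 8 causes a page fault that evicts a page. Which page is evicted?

pos 1: K: fault, frames (K)
pos 2: R: fault, frames (K R)
pos 3: G: fault, frames (K R G)
pos 4: K: hit
pos 5: G: hit
pos 6: K: hit
pos 7: S: fault, evict R, frames (G K S)
pos 8: J: fault, evict G, frames (K S J)
At position 8, page G is evicted.

G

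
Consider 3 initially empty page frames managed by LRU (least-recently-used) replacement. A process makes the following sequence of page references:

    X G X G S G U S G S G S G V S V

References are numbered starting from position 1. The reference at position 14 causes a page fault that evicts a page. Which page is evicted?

U

pos 1: X: miss, frames (X)
pos 2: G: miss, frames (X G)
pos 3: X: hit
pos 4: G: hit
pos 5: S: miss, frames (X G S)
pos 6: G: hit
pos 7: U: miss, evict X, frames (S G U)
pos 8: S: hit
pos 9: G: hit
pos 10: S: hit
pos 11: G: hit
pos 12: S: hit
pos 13: G: hit
pos 14: V: miss, evict U, frames (S G V)
At position 14, page U is evicted.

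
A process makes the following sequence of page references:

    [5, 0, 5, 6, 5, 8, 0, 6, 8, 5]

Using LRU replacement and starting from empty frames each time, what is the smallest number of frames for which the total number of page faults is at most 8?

2

f=1: 10 faults
f=2: 8 faults
f=3: 7 faults
f=4: 4 faults
Smallest f with faults ≤ 8 is 2.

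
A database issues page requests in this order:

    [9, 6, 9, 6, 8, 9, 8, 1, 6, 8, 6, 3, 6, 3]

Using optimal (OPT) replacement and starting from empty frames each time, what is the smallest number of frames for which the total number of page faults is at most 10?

2

f=1: 14 faults
f=2: 6 faults
f=3: 5 faults
f=4: 5 faults
f=5: 5 faults
Smallest f with faults ≤ 10 is 2.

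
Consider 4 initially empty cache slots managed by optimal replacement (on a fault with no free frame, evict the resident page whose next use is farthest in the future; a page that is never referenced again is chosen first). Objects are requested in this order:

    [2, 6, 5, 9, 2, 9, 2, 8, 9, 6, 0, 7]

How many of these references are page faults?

7

2 -> miss, frames (2)
6 -> miss, frames (2 6)
5 -> miss, frames (2 6 5)
9 -> miss, frames (2 6 5 9)
2 -> hit
9 -> hit
2 -> hit
8 -> miss, evict 5, frames (2 6 9 8)
9 -> hit
6 -> hit
0 -> miss, evict 8, frames (2 6 9 0)
7 -> miss, evict 0, frames (2 6 9 7)
Page faults: 7.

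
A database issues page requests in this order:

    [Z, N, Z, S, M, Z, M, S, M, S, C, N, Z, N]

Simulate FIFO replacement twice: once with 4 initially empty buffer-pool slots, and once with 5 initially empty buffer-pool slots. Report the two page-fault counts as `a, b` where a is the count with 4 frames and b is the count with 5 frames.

4 frames: F F . F F . . . . . F . F F → 7 faults.
5 frames: F F . F F . . . . . F . . . → 5 faults.
5 < 7: adding a frame reduced faults, as is typical.

7, 5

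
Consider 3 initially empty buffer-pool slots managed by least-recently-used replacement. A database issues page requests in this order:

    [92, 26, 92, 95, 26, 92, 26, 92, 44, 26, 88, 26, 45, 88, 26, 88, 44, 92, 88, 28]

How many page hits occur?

92 → fault, frames (92)
26 → fault, frames (92 26)
92 → hit
95 → fault, frames (26 92 95)
26 → hit
92 → hit
26 → hit
92 → hit
44 → fault, evict 95, frames (26 92 44)
26 → hit
88 → fault, evict 92, frames (44 26 88)
26 → hit
45 → fault, evict 44, frames (88 26 45)
88 → hit
26 → hit
88 → hit
44 → fault, evict 45, frames (26 88 44)
92 → fault, evict 26, frames (88 44 92)
88 → hit
28 → fault, evict 44, frames (92 88 28)
Hits: 11.

11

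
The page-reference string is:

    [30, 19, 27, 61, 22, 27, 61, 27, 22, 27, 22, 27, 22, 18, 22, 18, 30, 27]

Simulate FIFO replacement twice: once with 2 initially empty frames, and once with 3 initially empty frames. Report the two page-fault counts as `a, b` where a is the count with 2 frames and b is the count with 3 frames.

13, 8

2 frames: F F F F F F F . F F . . . F F . F F → 13 faults.
3 frames: F F F F F . . . . . . . . F . . F F → 8 faults.
8 < 13: adding a frame reduced faults, as is typical.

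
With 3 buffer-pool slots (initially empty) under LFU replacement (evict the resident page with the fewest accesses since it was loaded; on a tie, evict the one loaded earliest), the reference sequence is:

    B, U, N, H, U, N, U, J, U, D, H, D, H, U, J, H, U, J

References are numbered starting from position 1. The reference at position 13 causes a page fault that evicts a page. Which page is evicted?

D

pos 1: B -> miss, frames [B]
pos 2: U -> miss, frames [B, U]
pos 3: N -> miss, frames [B, U, N]
pos 4: H -> miss, evict B, frames [U, N, H]
pos 5: U -> hit
pos 6: N -> hit
pos 7: U -> hit
pos 8: J -> miss, evict H, frames [U, N, J]
pos 9: U -> hit
pos 10: D -> miss, evict J, frames [U, N, D]
pos 11: H -> miss, evict D, frames [U, N, H]
pos 12: D -> miss, evict H, frames [U, N, D]
pos 13: H -> miss, evict D, frames [U, N, H]
At position 13, page D is evicted.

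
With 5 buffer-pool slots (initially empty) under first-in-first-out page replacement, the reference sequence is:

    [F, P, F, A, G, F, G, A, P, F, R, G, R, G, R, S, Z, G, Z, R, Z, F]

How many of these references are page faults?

F → miss, frames (F)
P → miss, frames (F P)
F → hit
A → miss, frames (F P A)
G → miss, frames (F P A G)
F → hit
G → hit
A → hit
P → hit
F → hit
R → miss, frames (F P A G R)
G → hit
R → hit
G → hit
R → hit
S → miss, evict F, frames (P A G R S)
Z → miss, evict P, frames (A G R S Z)
G → hit
Z → hit
R → hit
Z → hit
F → miss, evict A, frames (G R S Z F)
Page faults: 8.

8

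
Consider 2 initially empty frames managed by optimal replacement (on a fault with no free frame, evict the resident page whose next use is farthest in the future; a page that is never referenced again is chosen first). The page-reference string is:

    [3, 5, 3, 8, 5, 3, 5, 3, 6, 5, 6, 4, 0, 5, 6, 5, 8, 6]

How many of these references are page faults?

3 → fault, frames [3]
5 → fault, frames [3, 5]
3 → hit
8 → fault, evict 3, frames [5, 8]
5 → hit
3 → fault, evict 8, frames [5, 3]
5 → hit
3 → hit
6 → fault, evict 3, frames [5, 6]
5 → hit
6 → hit
4 → fault, evict 6, frames [5, 4]
0 → fault, evict 4, frames [5, 0]
5 → hit
6 → fault, evict 0, frames [5, 6]
5 → hit
8 → fault, evict 5, frames [6, 8]
6 → hit
Page faults: 9.

9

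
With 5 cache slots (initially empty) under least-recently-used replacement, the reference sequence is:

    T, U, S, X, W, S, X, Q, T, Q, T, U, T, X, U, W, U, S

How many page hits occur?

T → miss, frames (T)
U → miss, frames (T U)
S → miss, frames (T U S)
X → miss, frames (T U S X)
W → miss, frames (T U S X W)
S → hit
X → hit
Q → miss, evict T, frames (U W S X Q)
T → miss, evict U, frames (W S X Q T)
Q → hit
T → hit
U → miss, evict W, frames (S X Q T U)
T → hit
X → hit
U → hit
W → miss, evict S, frames (Q T X U W)
U → hit
S → miss, evict Q, frames (T X W U S)
Hits: 8.

8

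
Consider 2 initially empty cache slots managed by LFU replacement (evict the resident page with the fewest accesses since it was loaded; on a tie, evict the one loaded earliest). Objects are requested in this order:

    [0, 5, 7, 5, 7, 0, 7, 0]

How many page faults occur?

4

0 -> fault, frames {0}
5 -> fault, frames {0,5}
7 -> fault, evict 0, frames {5,7}
5 -> hit
7 -> hit
0 -> fault, evict 5, frames {7,0}
7 -> hit
0 -> hit
Page faults: 4.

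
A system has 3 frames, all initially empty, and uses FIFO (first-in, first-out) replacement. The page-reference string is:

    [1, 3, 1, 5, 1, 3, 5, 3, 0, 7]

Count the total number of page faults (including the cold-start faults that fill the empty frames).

1 -> fault, frames [1]
3 -> fault, frames [1, 3]
1 -> hit
5 -> fault, frames [1, 3, 5]
1 -> hit
3 -> hit
5 -> hit
3 -> hit
0 -> fault, evict 1, frames [3, 5, 0]
7 -> fault, evict 3, frames [5, 0, 7]
Page faults: 5.

5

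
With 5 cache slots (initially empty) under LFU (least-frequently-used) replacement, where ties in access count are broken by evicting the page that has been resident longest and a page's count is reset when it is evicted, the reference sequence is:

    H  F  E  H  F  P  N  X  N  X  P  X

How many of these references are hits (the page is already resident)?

H: fault, frames {H}
F: fault, frames {H,F}
E: fault, frames {H,F,E}
H: hit
F: hit
P: fault, frames {H,F,E,P}
N: fault, frames {H,F,E,P,N}
X: fault, evict E, frames {H,F,P,N,X}
N: hit
X: hit
P: hit
X: hit
Hits: 6.

6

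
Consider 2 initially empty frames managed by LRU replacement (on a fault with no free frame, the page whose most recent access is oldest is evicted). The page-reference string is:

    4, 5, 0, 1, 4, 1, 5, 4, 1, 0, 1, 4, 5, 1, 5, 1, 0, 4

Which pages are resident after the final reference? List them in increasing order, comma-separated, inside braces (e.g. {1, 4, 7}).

4 -> miss, frames [4]
5 -> miss, frames [4, 5]
0 -> miss, evict 4, frames [5, 0]
1 -> miss, evict 5, frames [0, 1]
4 -> miss, evict 0, frames [1, 4]
1 -> hit
5 -> miss, evict 4, frames [1, 5]
4 -> miss, evict 1, frames [5, 4]
1 -> miss, evict 5, frames [4, 1]
0 -> miss, evict 4, frames [1, 0]
1 -> hit
4 -> miss, evict 0, frames [1, 4]
5 -> miss, evict 1, frames [4, 5]
1 -> miss, evict 4, frames [5, 1]
5 -> hit
1 -> hit
0 -> miss, evict 5, frames [1, 0]
4 -> miss, evict 1, frames [0, 4]

{0, 4}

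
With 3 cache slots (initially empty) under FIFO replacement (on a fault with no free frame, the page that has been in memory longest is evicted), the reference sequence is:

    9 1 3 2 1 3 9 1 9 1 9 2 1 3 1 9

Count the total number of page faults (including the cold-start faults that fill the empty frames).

7

9: miss, frames {9}
1: miss, frames {9,1}
3: miss, frames {9,1,3}
2: miss, evict 9, frames {1,3,2}
1: hit
3: hit
9: miss, evict 1, frames {3,2,9}
1: miss, evict 3, frames {2,9,1}
9: hit
1: hit
9: hit
2: hit
1: hit
3: miss, evict 2, frames {9,1,3}
1: hit
9: hit
Page faults: 7.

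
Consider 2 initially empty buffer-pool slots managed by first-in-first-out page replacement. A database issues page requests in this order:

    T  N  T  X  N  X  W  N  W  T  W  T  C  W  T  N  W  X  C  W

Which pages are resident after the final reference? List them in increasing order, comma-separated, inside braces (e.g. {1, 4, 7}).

T -> fault, frames (T)
N -> fault, frames (T N)
T -> hit
X -> fault, evict T, frames (N X)
N -> hit
X -> hit
W -> fault, evict N, frames (X W)
N -> fault, evict X, frames (W N)
W -> hit
T -> fault, evict W, frames (N T)
W -> fault, evict N, frames (T W)
T -> hit
C -> fault, evict T, frames (W C)
W -> hit
T -> fault, evict W, frames (C T)
N -> fault, evict C, frames (T N)
W -> fault, evict T, frames (N W)
X -> fault, evict N, frames (W X)
C -> fault, evict W, frames (X C)
W -> fault, evict X, frames (C W)

{C, W}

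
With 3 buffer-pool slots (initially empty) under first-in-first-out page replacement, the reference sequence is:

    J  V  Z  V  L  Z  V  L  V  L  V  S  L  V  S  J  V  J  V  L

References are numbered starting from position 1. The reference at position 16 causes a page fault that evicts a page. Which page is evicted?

L

pos 1: J → miss, frames (J)
pos 2: V → miss, frames (J V)
pos 3: Z → miss, frames (J V Z)
pos 4: V → hit
pos 5: L → miss, evict J, frames (V Z L)
pos 6: Z → hit
pos 7: V → hit
pos 8: L → hit
pos 9: V → hit
pos 10: L → hit
pos 11: V → hit
pos 12: S → miss, evict V, frames (Z L S)
pos 13: L → hit
pos 14: V → miss, evict Z, frames (L S V)
pos 15: S → hit
pos 16: J → miss, evict L, frames (S V J)
At position 16, page L is evicted.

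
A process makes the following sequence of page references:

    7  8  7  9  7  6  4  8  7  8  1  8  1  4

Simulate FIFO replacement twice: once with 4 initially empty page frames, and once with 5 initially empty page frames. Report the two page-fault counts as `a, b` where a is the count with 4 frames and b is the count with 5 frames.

4 frames: F F . F . F F . F F F . . . → 8 faults.
5 frames: F F . F . F F . . . F . . . → 6 faults.
6 < 8: adding a frame reduced faults, as is typical.

8, 6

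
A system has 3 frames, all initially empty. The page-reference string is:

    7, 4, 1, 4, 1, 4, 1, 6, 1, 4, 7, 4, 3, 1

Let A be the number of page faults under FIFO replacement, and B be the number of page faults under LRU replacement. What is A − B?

Under FIFO: F F F . . . . F . . F F F F → 8 faults.
Under LRU: F F F . . . . F . . F . F F → 7 faults.
A − B = 8 − 7 = 1.

1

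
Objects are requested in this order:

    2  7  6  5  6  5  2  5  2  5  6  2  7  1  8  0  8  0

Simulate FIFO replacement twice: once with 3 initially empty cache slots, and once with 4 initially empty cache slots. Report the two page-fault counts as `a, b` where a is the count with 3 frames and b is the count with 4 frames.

9, 7

3 frames: F F F F . . F . . . . . F F F F . . → 9 faults.
4 frames: F F F F . . . . . . . . . F F F . . → 7 faults.
7 < 9: adding a frame reduced faults, as is typical.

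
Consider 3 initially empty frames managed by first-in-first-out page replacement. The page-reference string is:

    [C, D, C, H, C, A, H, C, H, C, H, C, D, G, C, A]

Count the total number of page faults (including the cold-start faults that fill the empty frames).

C → fault, frames (C)
D → fault, frames (C D)
C → hit
H → fault, frames (C D H)
C → hit
A → fault, evict C, frames (D H A)
H → hit
C → fault, evict D, frames (H A C)
H → hit
C → hit
H → hit
C → hit
D → fault, evict H, frames (A C D)
G → fault, evict A, frames (C D G)
C → hit
A → fault, evict C, frames (D G A)
Page faults: 8.

8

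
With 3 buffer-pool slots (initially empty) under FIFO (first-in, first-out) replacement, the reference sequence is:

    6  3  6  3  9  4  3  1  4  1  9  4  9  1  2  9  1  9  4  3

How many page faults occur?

6: miss, frames [6]
3: miss, frames [6, 3]
6: hit
3: hit
9: miss, frames [6, 3, 9]
4: miss, evict 6, frames [3, 9, 4]
3: hit
1: miss, evict 3, frames [9, 4, 1]
4: hit
1: hit
9: hit
4: hit
9: hit
1: hit
2: miss, evict 9, frames [4, 1, 2]
9: miss, evict 4, frames [1, 2, 9]
1: hit
9: hit
4: miss, evict 1, frames [2, 9, 4]
3: miss, evict 2, frames [9, 4, 3]
Page faults: 9.

9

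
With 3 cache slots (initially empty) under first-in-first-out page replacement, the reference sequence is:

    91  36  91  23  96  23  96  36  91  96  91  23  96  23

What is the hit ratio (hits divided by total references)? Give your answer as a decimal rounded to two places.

0.64

91 → fault, frames {91}
36 → fault, frames {91,36}
91 → hit
23 → fault, frames {91,36,23}
96 → fault, evict 91, frames {36,23,96}
23 → hit
96 → hit
36 → hit
91 → fault, evict 36, frames {23,96,91}
96 → hit
91 → hit
23 → hit
96 → hit
23 → hit
Hits: 9 of 14 references → 9/14 = 0.6429.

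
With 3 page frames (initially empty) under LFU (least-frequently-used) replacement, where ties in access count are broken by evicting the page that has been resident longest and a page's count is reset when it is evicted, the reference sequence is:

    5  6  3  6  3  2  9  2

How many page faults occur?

5: miss, frames {5}
6: miss, frames {5,6}
3: miss, frames {5,6,3}
6: hit
3: hit
2: miss, evict 5, frames {6,3,2}
9: miss, evict 2, frames {6,3,9}
2: miss, evict 9, frames {6,3,2}
Page faults: 6.

6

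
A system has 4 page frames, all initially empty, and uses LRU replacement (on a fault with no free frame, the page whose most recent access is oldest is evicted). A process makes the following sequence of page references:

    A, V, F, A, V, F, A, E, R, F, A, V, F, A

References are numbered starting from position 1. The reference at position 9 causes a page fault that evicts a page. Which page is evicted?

pos 1: A: miss, frames [A]
pos 2: V: miss, frames [A, V]
pos 3: F: miss, frames [A, V, F]
pos 4: A: hit
pos 5: V: hit
pos 6: F: hit
pos 7: A: hit
pos 8: E: miss, frames [V, F, A, E]
pos 9: R: miss, evict V, frames [F, A, E, R]
At position 9, page V is evicted.

V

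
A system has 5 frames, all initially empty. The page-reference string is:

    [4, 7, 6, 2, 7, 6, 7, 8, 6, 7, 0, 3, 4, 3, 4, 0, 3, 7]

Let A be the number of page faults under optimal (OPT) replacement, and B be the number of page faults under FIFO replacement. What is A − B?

-2

Under OPT: F F F F . . . F . . F F . . . . . . → 7 faults.
Under FIFO: F F F F . . . F . . F F F . . . . F → 9 faults.
A − B = 7 − 9 = -2.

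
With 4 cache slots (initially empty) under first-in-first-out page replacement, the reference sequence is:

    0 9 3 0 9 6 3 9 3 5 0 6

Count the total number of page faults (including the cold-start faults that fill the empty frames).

0 -> miss, frames (0)
9 -> miss, frames (0 9)
3 -> miss, frames (0 9 3)
0 -> hit
9 -> hit
6 -> miss, frames (0 9 3 6)
3 -> hit
9 -> hit
3 -> hit
5 -> miss, evict 0, frames (9 3 6 5)
0 -> miss, evict 9, frames (3 6 5 0)
6 -> hit
Page faults: 6.

6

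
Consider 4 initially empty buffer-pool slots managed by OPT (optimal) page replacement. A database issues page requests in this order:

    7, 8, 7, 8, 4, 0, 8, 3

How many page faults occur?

7 → miss, frames [7]
8 → miss, frames [7, 8]
7 → hit
8 → hit
4 → miss, frames [7, 8, 4]
0 → miss, frames [7, 8, 4, 0]
8 → hit
3 → miss, evict 0, frames [7, 8, 4, 3]
Page faults: 5.

5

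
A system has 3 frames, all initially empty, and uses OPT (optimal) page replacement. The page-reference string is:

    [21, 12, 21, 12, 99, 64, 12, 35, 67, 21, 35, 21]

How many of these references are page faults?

6

21 -> fault, frames [21]
12 -> fault, frames [21, 12]
21 -> hit
12 -> hit
99 -> fault, frames [21, 12, 99]
64 -> fault, evict 99, frames [21, 12, 64]
12 -> hit
35 -> fault, evict 64, frames [21, 12, 35]
67 -> fault, evict 12, frames [21, 35, 67]
21 -> hit
35 -> hit
21 -> hit
Page faults: 6.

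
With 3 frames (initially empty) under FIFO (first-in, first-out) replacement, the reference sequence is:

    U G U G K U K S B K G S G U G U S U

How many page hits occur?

U -> miss, frames (U)
G -> miss, frames (U G)
U -> hit
G -> hit
K -> miss, frames (U G K)
U -> hit
K -> hit
S -> miss, evict U, frames (G K S)
B -> miss, evict G, frames (K S B)
K -> hit
G -> miss, evict K, frames (S B G)
S -> hit
G -> hit
U -> miss, evict S, frames (B G U)
G -> hit
U -> hit
S -> miss, evict B, frames (G U S)
U -> hit
Hits: 10.

10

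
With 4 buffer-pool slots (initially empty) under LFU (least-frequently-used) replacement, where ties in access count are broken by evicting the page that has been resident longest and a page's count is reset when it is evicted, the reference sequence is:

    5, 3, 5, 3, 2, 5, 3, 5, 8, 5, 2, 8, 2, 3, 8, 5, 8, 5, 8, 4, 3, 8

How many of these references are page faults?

5

5: miss, frames (5)
3: miss, frames (5 3)
5: hit
3: hit
2: miss, frames (5 3 2)
5: hit
3: hit
5: hit
8: miss, frames (5 3 2 8)
5: hit
2: hit
8: hit
2: hit
3: hit
8: hit
5: hit
8: hit
5: hit
8: hit
4: miss, evict 2, frames (5 3 8 4)
3: hit
8: hit
Page faults: 5.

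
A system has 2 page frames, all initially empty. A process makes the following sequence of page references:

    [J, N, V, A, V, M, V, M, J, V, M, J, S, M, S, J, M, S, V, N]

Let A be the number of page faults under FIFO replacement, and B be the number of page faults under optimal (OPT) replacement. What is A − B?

Under FIFO: F F F F . F F . F . F . F . . F F F F F → 14 faults.
Under OPT: F F F F . F . . F . F . F . . F . F F F → 12 faults.
A − B = 14 − 12 = 2.

2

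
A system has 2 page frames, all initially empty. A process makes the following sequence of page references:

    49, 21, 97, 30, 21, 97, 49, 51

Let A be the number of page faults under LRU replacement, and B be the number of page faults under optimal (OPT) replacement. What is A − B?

Under LRU: F F F F F F F F → 8 faults.
Under OPT: F F F F . F F F → 7 faults.
A − B = 8 − 7 = 1.

1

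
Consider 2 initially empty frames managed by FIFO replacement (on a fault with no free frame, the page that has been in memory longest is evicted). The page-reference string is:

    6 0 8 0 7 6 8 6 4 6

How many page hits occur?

6 → miss, frames {6}
0 → miss, frames {6,0}
8 → miss, evict 6, frames {0,8}
0 → hit
7 → miss, evict 0, frames {8,7}
6 → miss, evict 8, frames {7,6}
8 → miss, evict 7, frames {6,8}
6 → hit
4 → miss, evict 6, frames {8,4}
6 → miss, evict 8, frames {4,6}
Hits: 2.

2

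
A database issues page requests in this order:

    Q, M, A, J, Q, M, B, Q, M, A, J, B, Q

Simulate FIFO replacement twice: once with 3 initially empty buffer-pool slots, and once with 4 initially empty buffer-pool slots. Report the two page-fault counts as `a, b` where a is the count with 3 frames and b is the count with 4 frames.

10, 11

3 frames: F F F F F F F . . F F . F → 10 faults.
4 frames: F F F F . . F F F F F F F → 11 faults.
11 > 10: adding a frame increased faults — Belady's anomaly.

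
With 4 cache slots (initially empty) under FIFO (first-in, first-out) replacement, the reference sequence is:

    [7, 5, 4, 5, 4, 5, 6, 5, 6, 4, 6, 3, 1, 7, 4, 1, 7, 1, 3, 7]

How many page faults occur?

8

7: fault, frames (7)
5: fault, frames (7 5)
4: fault, frames (7 5 4)
5: hit
4: hit
5: hit
6: fault, frames (7 5 4 6)
5: hit
6: hit
4: hit
6: hit
3: fault, evict 7, frames (5 4 6 3)
1: fault, evict 5, frames (4 6 3 1)
7: fault, evict 4, frames (6 3 1 7)
4: fault, evict 6, frames (3 1 7 4)
1: hit
7: hit
1: hit
3: hit
7: hit
Page faults: 8.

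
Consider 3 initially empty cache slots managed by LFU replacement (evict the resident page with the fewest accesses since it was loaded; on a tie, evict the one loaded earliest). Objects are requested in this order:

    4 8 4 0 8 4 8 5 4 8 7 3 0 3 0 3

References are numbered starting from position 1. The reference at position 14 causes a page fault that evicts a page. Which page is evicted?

pos 1: 4 -> miss, frames {4}
pos 2: 8 -> miss, frames {4,8}
pos 3: 4 -> hit
pos 4: 0 -> miss, frames {4,8,0}
pos 5: 8 -> hit
pos 6: 4 -> hit
pos 7: 8 -> hit
pos 8: 5 -> miss, evict 0, frames {4,8,5}
pos 9: 4 -> hit
pos 10: 8 -> hit
pos 11: 7 -> miss, evict 5, frames {4,8,7}
pos 12: 3 -> miss, evict 7, frames {4,8,3}
pos 13: 0 -> miss, evict 3, frames {4,8,0}
pos 14: 3 -> miss, evict 0, frames {4,8,3}
At position 14, page 0 is evicted.

0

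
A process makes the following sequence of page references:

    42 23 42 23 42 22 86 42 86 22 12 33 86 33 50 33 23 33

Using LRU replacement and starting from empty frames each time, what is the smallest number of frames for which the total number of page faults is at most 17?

2

f=1: 18 faults
f=2: 11 faults
f=3: 9 faults
f=4: 8 faults
f=5: 8 faults
f=6: 8 faults
f=7: 7 faults
Smallest f with faults ≤ 17 is 2.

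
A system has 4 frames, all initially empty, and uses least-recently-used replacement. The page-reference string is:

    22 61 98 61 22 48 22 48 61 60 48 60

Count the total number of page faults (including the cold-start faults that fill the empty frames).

22: fault, frames (22)
61: fault, frames (22 61)
98: fault, frames (22 61 98)
61: hit
22: hit
48: fault, frames (98 61 22 48)
22: hit
48: hit
61: hit
60: fault, evict 98, frames (22 48 61 60)
48: hit
60: hit
Page faults: 5.

5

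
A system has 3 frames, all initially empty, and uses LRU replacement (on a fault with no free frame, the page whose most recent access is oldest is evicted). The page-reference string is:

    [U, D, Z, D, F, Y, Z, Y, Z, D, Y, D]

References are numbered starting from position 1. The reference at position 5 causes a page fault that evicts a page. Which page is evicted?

U

pos 1: U → fault, frames (U)
pos 2: D → fault, frames (U D)
pos 3: Z → fault, frames (U D Z)
pos 4: D → hit
pos 5: F → fault, evict U, frames (Z D F)
At position 5, page U is evicted.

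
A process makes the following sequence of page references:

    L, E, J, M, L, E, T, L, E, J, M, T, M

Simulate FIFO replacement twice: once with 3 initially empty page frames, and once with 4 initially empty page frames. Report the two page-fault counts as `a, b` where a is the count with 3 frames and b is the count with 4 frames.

3 frames: F F F F F F F . . F F . . → 9 faults.
4 frames: F F F F . . F F F F F F . → 10 faults.
10 > 9: adding a frame increased faults — Belady's anomaly.

9, 10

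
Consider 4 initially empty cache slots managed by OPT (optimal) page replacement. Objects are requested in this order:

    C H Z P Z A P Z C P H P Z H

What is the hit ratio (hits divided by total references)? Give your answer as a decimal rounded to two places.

C -> fault, frames (C)
H -> fault, frames (C H)
Z -> fault, frames (C H Z)
P -> fault, frames (C H Z P)
Z -> hit
A -> fault, evict H, frames (C Z P A)
P -> hit
Z -> hit
C -> hit
P -> hit
H -> fault, evict A, frames (C Z P H)
P -> hit
Z -> hit
H -> hit
Hits: 8 of 14 references → 8/14 = 0.5714.

0.57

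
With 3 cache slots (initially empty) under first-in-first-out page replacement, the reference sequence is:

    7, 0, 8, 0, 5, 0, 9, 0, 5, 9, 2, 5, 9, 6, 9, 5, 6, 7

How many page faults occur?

11

7 → miss, frames (7)
0 → miss, frames (7 0)
8 → miss, frames (7 0 8)
0 → hit
5 → miss, evict 7, frames (0 8 5)
0 → hit
9 → miss, evict 0, frames (8 5 9)
0 → miss, evict 8, frames (5 9 0)
5 → hit
9 → hit
2 → miss, evict 5, frames (9 0 2)
5 → miss, evict 9, frames (0 2 5)
9 → miss, evict 0, frames (2 5 9)
6 → miss, evict 2, frames (5 9 6)
9 → hit
5 → hit
6 → hit
7 → miss, evict 5, frames (9 6 7)
Page faults: 11.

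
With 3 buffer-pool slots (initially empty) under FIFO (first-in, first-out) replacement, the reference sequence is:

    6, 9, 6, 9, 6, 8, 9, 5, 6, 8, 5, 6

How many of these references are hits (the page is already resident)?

7

6 -> miss, frames [6]
9 -> miss, frames [6, 9]
6 -> hit
9 -> hit
6 -> hit
8 -> miss, frames [6, 9, 8]
9 -> hit
5 -> miss, evict 6, frames [9, 8, 5]
6 -> miss, evict 9, frames [8, 5, 6]
8 -> hit
5 -> hit
6 -> hit
Hits: 7.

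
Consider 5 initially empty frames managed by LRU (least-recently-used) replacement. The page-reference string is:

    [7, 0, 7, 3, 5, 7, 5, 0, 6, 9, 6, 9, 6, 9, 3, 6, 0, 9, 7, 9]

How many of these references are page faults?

7: miss, frames (7)
0: miss, frames (7 0)
7: hit
3: miss, frames (0 7 3)
5: miss, frames (0 7 3 5)
7: hit
5: hit
0: hit
6: miss, frames (3 7 5 0 6)
9: miss, evict 3, frames (7 5 0 6 9)
6: hit
9: hit
6: hit
9: hit
3: miss, evict 7, frames (5 0 6 9 3)
6: hit
0: hit
9: hit
7: miss, evict 5, frames (3 6 0 9 7)
9: hit
Page faults: 8.

8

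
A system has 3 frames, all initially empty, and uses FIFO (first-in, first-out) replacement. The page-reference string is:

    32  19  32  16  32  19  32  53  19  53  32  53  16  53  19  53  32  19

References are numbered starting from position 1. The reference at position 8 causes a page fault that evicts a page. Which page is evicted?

pos 1: 32: miss, frames [32]
pos 2: 19: miss, frames [32, 19]
pos 3: 32: hit
pos 4: 16: miss, frames [32, 19, 16]
pos 5: 32: hit
pos 6: 19: hit
pos 7: 32: hit
pos 8: 53: miss, evict 32, frames [19, 16, 53]
At position 8, page 32 is evicted.

32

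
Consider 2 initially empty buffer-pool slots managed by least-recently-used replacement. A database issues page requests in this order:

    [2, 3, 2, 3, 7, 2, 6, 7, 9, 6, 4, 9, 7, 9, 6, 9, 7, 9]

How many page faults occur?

2 → fault, frames (2)
3 → fault, frames (2 3)
2 → hit
3 → hit
7 → fault, evict 2, frames (3 7)
2 → fault, evict 3, frames (7 2)
6 → fault, evict 7, frames (2 6)
7 → fault, evict 2, frames (6 7)
9 → fault, evict 6, frames (7 9)
6 → fault, evict 7, frames (9 6)
4 → fault, evict 9, frames (6 4)
9 → fault, evict 6, frames (4 9)
7 → fault, evict 4, frames (9 7)
9 → hit
6 → fault, evict 7, frames (9 6)
9 → hit
7 → fault, evict 6, frames (9 7)
9 → hit
Page faults: 13.

13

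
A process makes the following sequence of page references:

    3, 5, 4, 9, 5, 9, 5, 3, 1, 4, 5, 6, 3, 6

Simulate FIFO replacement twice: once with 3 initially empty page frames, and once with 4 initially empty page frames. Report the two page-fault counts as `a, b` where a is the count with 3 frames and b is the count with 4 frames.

3 frames: F F F F . . . F F F F F F . → 10 faults.
4 frames: F F F F . . . . F . . F F . → 7 faults.
7 < 10: adding a frame reduced faults, as is typical.

10, 7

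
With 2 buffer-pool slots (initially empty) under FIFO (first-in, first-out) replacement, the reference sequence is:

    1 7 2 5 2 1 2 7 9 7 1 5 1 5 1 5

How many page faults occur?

10

1 -> miss, frames [1]
7 -> miss, frames [1, 7]
2 -> miss, evict 1, frames [7, 2]
5 -> miss, evict 7, frames [2, 5]
2 -> hit
1 -> miss, evict 2, frames [5, 1]
2 -> miss, evict 5, frames [1, 2]
7 -> miss, evict 1, frames [2, 7]
9 -> miss, evict 2, frames [7, 9]
7 -> hit
1 -> miss, evict 7, frames [9, 1]
5 -> miss, evict 9, frames [1, 5]
1 -> hit
5 -> hit
1 -> hit
5 -> hit
Page faults: 10.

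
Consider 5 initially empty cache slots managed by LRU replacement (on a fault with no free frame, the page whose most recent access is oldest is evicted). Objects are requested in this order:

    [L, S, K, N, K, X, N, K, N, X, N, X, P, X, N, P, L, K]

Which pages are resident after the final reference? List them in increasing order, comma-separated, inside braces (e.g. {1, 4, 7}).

{K, L, N, P, X}

L → fault, frames [L]
S → fault, frames [L, S]
K → fault, frames [L, S, K]
N → fault, frames [L, S, K, N]
K → hit
X → fault, frames [L, S, N, K, X]
N → hit
K → hit
N → hit
X → hit
N → hit
X → hit
P → fault, evict L, frames [S, K, N, X, P]
X → hit
N → hit
P → hit
L → fault, evict S, frames [K, X, N, P, L]
K → hit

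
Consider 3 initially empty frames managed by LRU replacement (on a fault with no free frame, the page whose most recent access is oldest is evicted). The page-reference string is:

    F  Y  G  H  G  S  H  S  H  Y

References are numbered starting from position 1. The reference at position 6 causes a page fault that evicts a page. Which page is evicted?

pos 1: F: fault, frames (F)
pos 2: Y: fault, frames (F Y)
pos 3: G: fault, frames (F Y G)
pos 4: H: fault, evict F, frames (Y G H)
pos 5: G: hit
pos 6: S: fault, evict Y, frames (H G S)
At position 6, page Y is evicted.

Y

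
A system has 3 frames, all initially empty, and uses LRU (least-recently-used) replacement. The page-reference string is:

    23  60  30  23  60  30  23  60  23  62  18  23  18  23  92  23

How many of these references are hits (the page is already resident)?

10

23: fault, frames (23)
60: fault, frames (23 60)
30: fault, frames (23 60 30)
23: hit
60: hit
30: hit
23: hit
60: hit
23: hit
62: fault, evict 30, frames (60 23 62)
18: fault, evict 60, frames (23 62 18)
23: hit
18: hit
23: hit
92: fault, evict 62, frames (18 23 92)
23: hit
Hits: 10.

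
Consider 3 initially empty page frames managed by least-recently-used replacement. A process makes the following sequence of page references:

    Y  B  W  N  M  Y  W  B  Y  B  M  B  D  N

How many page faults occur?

Y -> fault, frames (Y)
B -> fault, frames (Y B)
W -> fault, frames (Y B W)
N -> fault, evict Y, frames (B W N)
M -> fault, evict B, frames (W N M)
Y -> fault, evict W, frames (N M Y)
W -> fault, evict N, frames (M Y W)
B -> fault, evict M, frames (Y W B)
Y -> hit
B -> hit
M -> fault, evict W, frames (Y B M)
B -> hit
D -> fault, evict Y, frames (M B D)
N -> fault, evict M, frames (B D N)
Page faults: 11.

11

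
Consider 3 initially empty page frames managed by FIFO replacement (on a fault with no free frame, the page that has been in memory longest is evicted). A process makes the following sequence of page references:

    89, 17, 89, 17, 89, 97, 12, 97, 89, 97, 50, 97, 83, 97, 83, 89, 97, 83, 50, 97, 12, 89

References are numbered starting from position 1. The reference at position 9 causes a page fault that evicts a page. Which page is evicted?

17

pos 1: 89 → miss, frames [89]
pos 2: 17 → miss, frames [89, 17]
pos 3: 89 → hit
pos 4: 17 → hit
pos 5: 89 → hit
pos 6: 97 → miss, frames [89, 17, 97]
pos 7: 12 → miss, evict 89, frames [17, 97, 12]
pos 8: 97 → hit
pos 9: 89 → miss, evict 17, frames [97, 12, 89]
At position 9, page 17 is evicted.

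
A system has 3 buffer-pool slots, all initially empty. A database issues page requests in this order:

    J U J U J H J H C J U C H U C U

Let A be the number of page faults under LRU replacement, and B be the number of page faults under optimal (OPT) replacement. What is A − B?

Under LRU: F F . . . F . . F . F . F . . . → 6 faults.
Under OPT: F F . . . F . . F . . . F . . . → 5 faults.
A − B = 6 − 5 = 1.

1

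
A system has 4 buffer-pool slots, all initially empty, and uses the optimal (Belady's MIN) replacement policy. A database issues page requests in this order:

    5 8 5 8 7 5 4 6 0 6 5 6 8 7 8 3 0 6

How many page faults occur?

5 -> miss, frames [5]
8 -> miss, frames [5, 8]
5 -> hit
8 -> hit
7 -> miss, frames [5, 8, 7]
5 -> hit
4 -> miss, frames [5, 8, 7, 4]
6 -> miss, evict 4, frames [5, 8, 7, 6]
0 -> miss, evict 7, frames [5, 8, 6, 0]
6 -> hit
5 -> hit
6 -> hit
8 -> hit
7 -> miss, evict 5, frames [8, 6, 0, 7]
8 -> hit
3 -> miss, evict 7, frames [8, 6, 0, 3]
0 -> hit
6 -> hit
Page faults: 8.

8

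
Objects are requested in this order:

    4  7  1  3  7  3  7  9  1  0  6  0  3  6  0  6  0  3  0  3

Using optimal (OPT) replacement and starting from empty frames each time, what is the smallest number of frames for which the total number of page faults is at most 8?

3

f=1: 20 faults
f=2: 11 faults
f=3: 7 faults
f=4: 7 faults
f=5: 7 faults
f=6: 7 faults
f=7: 7 faults
Smallest f with faults ≤ 8 is 3.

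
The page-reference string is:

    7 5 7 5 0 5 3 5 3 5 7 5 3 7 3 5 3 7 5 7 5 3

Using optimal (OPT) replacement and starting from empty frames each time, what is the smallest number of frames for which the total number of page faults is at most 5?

f=1: 22 faults
f=2: 9 faults
f=3: 4 faults
f=4: 4 faults
Smallest f with faults ≤ 5 is 3.

3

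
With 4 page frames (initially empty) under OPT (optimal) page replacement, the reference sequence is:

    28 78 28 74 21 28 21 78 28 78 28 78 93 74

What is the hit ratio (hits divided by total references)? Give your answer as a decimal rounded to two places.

28: fault, frames {28}
78: fault, frames {28,78}
28: hit
74: fault, frames {28,78,74}
21: fault, frames {28,78,74,21}
28: hit
21: hit
78: hit
28: hit
78: hit
28: hit
78: hit
93: fault, evict 21, frames {28,78,74,93}
74: hit
Hits: 9 of 14 references → 9/14 = 0.6429.

0.64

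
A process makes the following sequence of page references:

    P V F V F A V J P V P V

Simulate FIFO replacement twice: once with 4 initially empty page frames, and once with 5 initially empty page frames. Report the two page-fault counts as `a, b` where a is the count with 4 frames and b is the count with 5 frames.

4 frames: F F F . . F . F F F . . → 7 faults.
5 frames: F F F . . F . F . . . . → 5 faults.
5 < 7: adding a frame reduced faults, as is typical.

7, 5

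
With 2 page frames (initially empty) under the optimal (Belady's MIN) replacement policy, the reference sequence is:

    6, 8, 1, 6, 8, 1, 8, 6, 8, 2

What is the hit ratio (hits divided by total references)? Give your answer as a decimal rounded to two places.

0.40

6: fault, frames {6}
8: fault, frames {6,8}
1: fault, evict 8, frames {6,1}
6: hit
8: fault, evict 6, frames {1,8}
1: hit
8: hit
6: fault, evict 1, frames {8,6}
8: hit
2: fault, evict 6, frames {8,2}
Hits: 4 of 10 references → 4/10 = 0.4000.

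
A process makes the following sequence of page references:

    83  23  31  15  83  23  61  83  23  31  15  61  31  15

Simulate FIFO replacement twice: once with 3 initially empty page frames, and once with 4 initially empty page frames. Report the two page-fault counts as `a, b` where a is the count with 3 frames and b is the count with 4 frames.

3 frames: F F F F F F F . . F F . . . → 9 faults.
4 frames: F F F F . . F F F F F F . . → 10 faults.
10 > 9: adding a frame increased faults — Belady's anomaly.

9, 10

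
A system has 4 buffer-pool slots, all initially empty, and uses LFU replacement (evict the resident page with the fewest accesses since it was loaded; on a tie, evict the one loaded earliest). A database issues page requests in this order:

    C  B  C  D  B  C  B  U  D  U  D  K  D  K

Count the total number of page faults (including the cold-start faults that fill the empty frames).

5

C: miss, frames {C}
B: miss, frames {C,B}
C: hit
D: miss, frames {C,B,D}
B: hit
C: hit
B: hit
U: miss, frames {C,B,D,U}
D: hit
U: hit
D: hit
K: miss, evict U, frames {C,B,D,K}
D: hit
K: hit
Page faults: 5.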